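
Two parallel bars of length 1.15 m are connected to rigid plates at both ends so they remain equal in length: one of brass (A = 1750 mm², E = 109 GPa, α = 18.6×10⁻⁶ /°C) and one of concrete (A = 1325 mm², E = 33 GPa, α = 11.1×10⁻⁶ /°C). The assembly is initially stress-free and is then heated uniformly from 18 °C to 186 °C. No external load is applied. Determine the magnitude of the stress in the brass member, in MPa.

σ ≈ 25.6 MPa (compressive)

Both members must finish at the same length. With the larger α, the brass tends to over-expand; the plates restrain it, putting the brass in compression and the concrete in tension. With no external load the two internal forces are equal and opposite, magnitude P.
Equating the net (thermal + elastic) strains gives |α₁ − α₂|·ΔT = P·[1/(A₁E₁) + 1/(A₂E₂)].
|α₁ − α₂|·ΔT = 7.5×10⁻⁶ × 168 = 0.00126.
1/(A₁E₁) + 1/(A₂E₂) = 1/(1750×109×10³) + 1/(1325×33×10³) = 2.811×10⁻⁸ N⁻¹.
So P = 0.00126 / 2.811×10⁻⁸ = 44.82 kN.
σ_{brass} = P/A₁ = 44820/1750 = 25.61 MPa, compressive.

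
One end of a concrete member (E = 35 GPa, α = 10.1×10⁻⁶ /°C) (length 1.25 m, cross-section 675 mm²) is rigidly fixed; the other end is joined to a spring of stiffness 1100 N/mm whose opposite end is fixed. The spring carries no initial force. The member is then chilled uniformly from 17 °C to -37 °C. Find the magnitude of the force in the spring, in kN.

Free thermal contraction: δ_free = αΔT L = 10.1×10⁻⁶ × 54 × 1250 = 0.6818 mm.
With a force P in the spring, the elastic change of the member is PL/(AE) and that of the spring is P/k; compatibility requires their sum to equal δ_free.
P [ L/(AE) + 1/k ] = δ_free → P [ 1250/(675×35×10³) + 1/(1100) ] = 0.6818.
P = 0.6818 / 0.000962 = 708.7 N.

P ≈ 0.709 kN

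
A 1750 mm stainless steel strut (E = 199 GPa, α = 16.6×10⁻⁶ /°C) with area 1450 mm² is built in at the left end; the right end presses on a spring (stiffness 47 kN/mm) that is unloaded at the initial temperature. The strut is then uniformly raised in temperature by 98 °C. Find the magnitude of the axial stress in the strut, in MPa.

Free thermal expansion: δ_free = αΔT L = 16.6×10⁻⁶ × 98 × 1750 = 2.847 mm.
Let P be the compressive force at the spring. The strut shortens elastically by PL/(AE) and the spring compresses by P/k; together these equal δ_free.
P [ L/(AE) + 1/k ] = δ_free → P [ 1750/(1450×199×10³) + 1/(47×10³) ] = 2.847.
P = 2.847 / 2.734×10⁻⁵ = 104100 N.
σ = P/A = 104100/1450 = 71.81 MPa.

σ ≈ 71.8 MPa (compressive)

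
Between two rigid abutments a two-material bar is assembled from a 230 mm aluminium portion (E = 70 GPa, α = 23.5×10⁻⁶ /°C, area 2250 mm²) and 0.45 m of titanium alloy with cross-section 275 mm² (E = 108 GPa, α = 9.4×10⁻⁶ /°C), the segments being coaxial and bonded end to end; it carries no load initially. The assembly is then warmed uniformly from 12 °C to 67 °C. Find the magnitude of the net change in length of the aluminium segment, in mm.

If the supports were absent, the total length change would be Σ αᵢΔT Lᵢ = 23.5×10⁻⁶×55×230 + 9.4×10⁻⁶×55×450 = 0.5299 mm.
Since the ends are fixed, an axial force P builds up, equal in every segment, with P · Σ Lᵢ/(AᵢEᵢ) = δ_free.
The series flexibility is Σ Lᵢ/(AᵢEᵢ) = 230/(2250×70×10³) + 450/(275×108×10³) = 1.661×10⁻⁵ mm/N.
P = 0.5299 / 1.661×10⁻⁵ = 31900 N = 31.9 kN, compressive.
For the aluminium segment, free thermal change = 23.5×10⁻⁶×55×230 = 0.2973 mm and elastic change from P = 31900×230/(2250×70×10³) = 0.04658 mm; these oppose, so the net change is 0.251 mm (segment lengthens).

|ΔL| ≈ 0.251 mm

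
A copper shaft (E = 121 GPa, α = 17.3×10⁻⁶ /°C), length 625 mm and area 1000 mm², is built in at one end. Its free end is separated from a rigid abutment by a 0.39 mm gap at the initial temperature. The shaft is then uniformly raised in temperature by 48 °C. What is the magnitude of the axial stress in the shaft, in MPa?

σ ≈ 25 MPa (compressive)

Unrestrained expansion: δ_free = αΔT L = 17.3×10⁻⁶ × 48 × 625 = 0.519 mm.
After closing the 0.39 mm clearance, 0.519 − 0.39 = 0.129 mm of expansion remains to be suppressed by the wall.
That suppressed elongation corresponds to σ = E·Δ/L = 121×10³ × 0.129/625 = 24.97 MPa.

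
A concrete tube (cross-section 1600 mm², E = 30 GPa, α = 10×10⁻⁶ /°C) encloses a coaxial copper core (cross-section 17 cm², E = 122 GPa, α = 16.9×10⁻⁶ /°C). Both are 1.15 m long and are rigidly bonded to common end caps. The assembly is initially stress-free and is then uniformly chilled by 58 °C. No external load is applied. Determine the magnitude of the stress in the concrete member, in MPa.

σ ≈ 9.75 MPa (compressive)

Equilibrium of a rigid end plate with no external load gives equal and opposite internal forces ±P in the two members. Since α_{copper} > α_{concrete}, cooling drives the copper into tension and the concrete into compression.
Compatibility of the two members (thermal + elastic change equal): (α₁ − α₂)ΔT = P·[1/(A₁E₁) + 1/(A₂E₂)].
|α₁ − α₂|·ΔT = 6.9×10⁻⁶ × 58 = 0.0004002.
1/(A₁E₁) + 1/(A₂E₂) = 1/(1600×30×10³) + 1/(1700×122×10³) = 2.565×10⁻⁸ N⁻¹.
P = 0.0004002 / 2.565×10⁻⁸ = 15600 N = 15.6 kN.
σ_{concrete} = P/A₁ = 15600/1600 = 9.75 MPa, compressive.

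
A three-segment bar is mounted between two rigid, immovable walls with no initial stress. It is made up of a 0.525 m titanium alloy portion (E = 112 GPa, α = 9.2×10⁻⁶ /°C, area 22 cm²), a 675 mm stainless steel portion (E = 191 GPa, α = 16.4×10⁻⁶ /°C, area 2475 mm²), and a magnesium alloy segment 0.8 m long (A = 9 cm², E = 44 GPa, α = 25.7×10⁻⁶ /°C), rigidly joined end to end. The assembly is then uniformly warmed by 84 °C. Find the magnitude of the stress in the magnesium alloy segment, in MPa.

With the walls removed the bar would change length by δ_free = Σ αᵢΔT Lᵢ = 9.2×10⁻⁶×84×525 + 16.4×10⁻⁶×84×675 + 25.7×10⁻⁶×84×800 = 3.063 mm.
The walls prevent any net length change, so an axial force P (same in every segment) develops. Compatibility: P · Σ Lᵢ/(AᵢEᵢ) = δ_free.
The series flexibility is Σ Lᵢ/(AᵢEᵢ) = 525/(2200×112×10³) + 675/(2475×191×10³) + 800/(900×44×10³) = 2.376×10⁻⁵ mm/N.
So P = 3.063 / 2.376×10⁻⁵ = 128.9 kN, compressive.
σ_{magnesium alloy} = P / A = 128900 / 900 = 143.2 MPa.

σ ≈ 143 MPa (compressive)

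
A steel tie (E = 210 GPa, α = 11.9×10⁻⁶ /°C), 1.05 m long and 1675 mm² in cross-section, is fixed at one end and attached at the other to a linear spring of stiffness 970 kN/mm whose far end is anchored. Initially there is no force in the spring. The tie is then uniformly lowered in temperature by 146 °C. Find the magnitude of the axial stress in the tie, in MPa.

The unrestrained thermal change is αΔT L = 11.9×10⁻⁶ × 146 × 1050 = 1.824 mm.
With a force P in the spring, the elastic change of the tie is PL/(AE) and that of the spring is P/k; compatibility requires their sum to equal δ_free.
So P = δ_free / [L/(AE) + 1/k] = 1.824 / [ 1050/(1675×210×10³) + 1/(970×10³) ].
P = 1.824 / 4.016×10⁻⁶ = 454300 N.
σ = P/A = 454300/1675 = 271.2 MPa.

σ ≈ 271 MPa (tensile)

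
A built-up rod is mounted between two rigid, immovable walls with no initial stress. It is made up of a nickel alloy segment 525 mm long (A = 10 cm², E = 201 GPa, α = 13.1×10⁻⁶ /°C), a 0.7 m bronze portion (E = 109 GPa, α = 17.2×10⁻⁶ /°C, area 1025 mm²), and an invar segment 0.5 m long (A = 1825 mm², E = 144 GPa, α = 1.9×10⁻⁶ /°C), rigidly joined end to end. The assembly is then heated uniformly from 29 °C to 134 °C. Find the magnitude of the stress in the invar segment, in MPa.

σ ≈ 106 MPa (compressive)

With the walls removed the bar would change length by δ_free = Σ αᵢΔT Lᵢ = 13.1×10⁻⁶×105×525 + 17.2×10⁻⁶×105×700 + 1.9×10⁻⁶×105×500 = 2.086 mm.
The walls prevent any net length change, so an axial force P (same in every segment) develops. Compatibility: P · Σ Lᵢ/(AᵢEᵢ) = δ_free.
Σ Lᵢ/(AᵢEᵢ) = 525/(1000×201×10³) + 700/(1025×109×10³) + 500/(1825×144×10³) = 1.078×10⁻⁵ mm/N.
So P = 2.086 / 1.078×10⁻⁵ = 193.5 kN, compressive.
σ_{invar} = P / A = 193500 / 1825 = 106 MPa.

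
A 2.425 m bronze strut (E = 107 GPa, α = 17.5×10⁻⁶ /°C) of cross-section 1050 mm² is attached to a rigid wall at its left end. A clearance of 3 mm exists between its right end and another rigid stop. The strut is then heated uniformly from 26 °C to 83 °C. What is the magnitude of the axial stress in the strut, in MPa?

Free thermal elongation = αΔT L = 17.5×10⁻⁶ × 57 × 2425 = 2.419 mm.
Since δ_free = 2.42 mm is less than the 3 mm gap, the strut never touches the wall. No axial force develops.

σ ≈ 0 MPa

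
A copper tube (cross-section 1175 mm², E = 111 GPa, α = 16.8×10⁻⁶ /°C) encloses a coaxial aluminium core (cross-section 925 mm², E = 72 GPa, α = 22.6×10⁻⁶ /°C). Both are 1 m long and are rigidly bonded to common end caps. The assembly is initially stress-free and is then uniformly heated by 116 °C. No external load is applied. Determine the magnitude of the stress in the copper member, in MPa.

Equilibrium of a rigid end plate with no external load gives equal and opposite internal forces ±P in the two members. Since α_{aluminium} > α_{copper}, heating drives the aluminium into compression and the copper into tension.
Compatibility of the two members (thermal + elastic change equal): (α₁ − α₂)ΔT = P·[1/(A₁E₁) + 1/(A₂E₂)].
|α₁ − α₂|·ΔT = 5.8×10⁻⁶ × 116 = 0.0006728.
1/(A₁E₁) + 1/(A₂E₂) = 1/(1175×111×10³) + 1/(925×72×10³) = 2.268×10⁻⁸ N⁻¹.
P = 0.0006728 / 2.268×10⁻⁸ = 29660 N = 29.66 kN.
σ_{copper} = P/A₁ = 29660/1175 = 25.24 MPa, tensile.

σ ≈ 25.2 MPa (tensile)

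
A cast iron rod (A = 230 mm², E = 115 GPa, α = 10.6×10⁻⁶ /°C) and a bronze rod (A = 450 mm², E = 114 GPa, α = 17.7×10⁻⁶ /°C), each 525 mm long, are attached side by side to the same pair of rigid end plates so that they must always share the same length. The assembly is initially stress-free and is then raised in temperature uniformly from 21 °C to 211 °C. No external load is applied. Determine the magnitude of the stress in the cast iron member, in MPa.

σ ≈ 102 MPa (tensile)

Both members must finish at the same length. With the larger α, the bronze tends to over-expand; the plates restrain it, putting the bronze in compression and the cast iron in tension. With no external load the two internal forces are equal and opposite, magnitude P.
Compatibility of the two members (thermal + elastic change equal): (α₁ − α₂)ΔT = P·[1/(A₁E₁) + 1/(A₂E₂)].
|α₁ − α₂|·ΔT = 7.1×10⁻⁶ × 190 = 0.001349.
1/(A₁E₁) + 1/(A₂E₂) = 1/(230×115×10³) + 1/(450×114×10³) = 5.73×10⁻⁸ N⁻¹.
So P = 0.001349 / 5.73×10⁻⁸ = 23.54 kN.
σ_{cast iron} = P/A₁ = 23540/230 = 102.4 MPa, tensile.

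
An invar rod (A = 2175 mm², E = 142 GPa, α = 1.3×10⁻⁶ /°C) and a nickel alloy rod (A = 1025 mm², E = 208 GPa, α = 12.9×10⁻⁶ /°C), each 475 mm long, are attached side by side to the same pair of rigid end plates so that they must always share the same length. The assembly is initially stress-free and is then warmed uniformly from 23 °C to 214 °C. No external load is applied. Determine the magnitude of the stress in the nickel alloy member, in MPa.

Both members must finish at the same length. With the larger α, the nickel alloy tends to over-expand; the plates restrain it, putting the nickel alloy in compression and the invar in tension. With no external load the two internal forces are equal and opposite, magnitude P.
Compatibility of the two members (thermal + elastic change equal): (α₁ − α₂)ΔT = P·[1/(A₁E₁) + 1/(A₂E₂)].
|α₁ − α₂|·ΔT = 11.6×10⁻⁶ × 191 = 0.002216.
1/(A₁E₁) + 1/(A₂E₂) = 1/(2175×142×10³) + 1/(1025×208×10³) = 7.928×10⁻⁹ N⁻¹.
So P = 0.002216 / 7.928×10⁻⁹ = 279.5 kN.
σ_{nickel alloy} = P/A₂ = 279500/1025 = 272.6 MPa, compressive.

σ ≈ 273 MPa (compressive)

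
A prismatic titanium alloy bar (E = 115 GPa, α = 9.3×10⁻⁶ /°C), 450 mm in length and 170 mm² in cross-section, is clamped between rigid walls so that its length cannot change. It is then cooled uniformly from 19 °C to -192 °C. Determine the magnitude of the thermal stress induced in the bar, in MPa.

σ ≈ 226 MPa (tensile)

With length fixed, the mechanical strain must cancel the thermal strain αΔT = 9.3×10⁻⁶ × 211 = 1962.3×10⁻⁶.
σ = EαΔT = 115×10³ × 9.3×10⁻⁶ × 211 = 225.7 MPa (tensile; the bar is trying to contract).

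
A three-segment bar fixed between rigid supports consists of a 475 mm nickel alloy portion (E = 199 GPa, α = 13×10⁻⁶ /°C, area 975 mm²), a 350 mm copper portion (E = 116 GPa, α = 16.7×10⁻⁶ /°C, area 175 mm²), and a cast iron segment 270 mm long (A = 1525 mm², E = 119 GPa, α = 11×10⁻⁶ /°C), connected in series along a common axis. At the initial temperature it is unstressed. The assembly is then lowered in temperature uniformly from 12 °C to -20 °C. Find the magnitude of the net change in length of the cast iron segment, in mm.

|ΔL| ≈ 0.0613 mm

Free thermal contraction of the whole bar: Σ αᵢΔT Lᵢ = 13×10⁻⁶×32×475 + 16.7×10⁻⁶×32×350 + 11×10⁻⁶×32×270 = 0.4797 mm.
The rigid supports impose zero overall length change; the single axial force P common to all segments must satisfy P Σ Lᵢ/(AᵢEᵢ) = δ_free.
Σ Lᵢ/(AᵢEᵢ) = 475/(975×199×10³) + 350/(175×116×10³) + 270/(1525×119×10³) = 2.118×10⁻⁵ mm/N.
Hence P = δ_free / Σ(L/AE) = 0.4797/2.118×10⁻⁵ = 22.65 kN (tensile).
For the cast iron segment, free thermal change = 11×10⁻⁶×32×270 = 0.09504 mm and elastic change from P = 22650×270/(1525×119×10³) = 0.0337 mm; these oppose, so the net change is 0.0613 mm (segment shortens).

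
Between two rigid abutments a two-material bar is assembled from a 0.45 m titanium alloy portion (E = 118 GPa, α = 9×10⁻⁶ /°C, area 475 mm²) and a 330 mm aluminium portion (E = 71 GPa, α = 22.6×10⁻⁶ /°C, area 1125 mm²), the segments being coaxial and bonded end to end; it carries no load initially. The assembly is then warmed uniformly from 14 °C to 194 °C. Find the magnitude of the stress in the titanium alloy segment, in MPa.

σ ≈ 359 MPa (compressive)

With the walls removed the bar would change length by δ_free = Σ αᵢΔT Lᵢ = 9×10⁻⁶×180×450 + 22.6×10⁻⁶×180×330 = 2.071 mm.
Since the ends are fixed, an axial force P builds up, equal in every segment, with P · Σ Lᵢ/(AᵢEᵢ) = δ_free.
The series flexibility is Σ Lᵢ/(AᵢEᵢ) = 450/(475×118×10³) + 330/(1125×71×10³) = 1.216×10⁻⁵ mm/N.
P = 2.071 / 1.216×10⁻⁵ = 170300 N = 170.3 kN, compressive.
σ_{titanium alloy} = P / A = 170300 / 475 = 358.6 MPa.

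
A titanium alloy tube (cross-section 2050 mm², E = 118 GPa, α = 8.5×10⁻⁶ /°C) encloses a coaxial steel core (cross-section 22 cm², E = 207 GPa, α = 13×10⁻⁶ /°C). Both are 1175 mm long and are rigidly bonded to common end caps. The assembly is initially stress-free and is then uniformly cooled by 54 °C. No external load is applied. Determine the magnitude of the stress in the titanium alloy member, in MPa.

σ ≈ 18.7 MPa (compressive)

Both members must finish at the same length. With the larger α, the steel tends to over-contract; the plates restrain it, putting the steel in tension and the titanium alloy in compression. With no external load the two internal forces are equal and opposite, magnitude P.
Setting the final lengths equal and cancelling L: (α₁ − α₂)ΔT = P/(A₁E₁) + P/(A₂E₂).
|α₁ − α₂|·ΔT = 4.5×10⁻⁶ × 54 = 0.000243.
1/(A₁E₁) + 1/(A₂E₂) = 1/(2050×118×10³) + 1/(2200×207×10³) = 6.33×10⁻⁹ N⁻¹.
So P = 0.000243 / 6.33×10⁻⁹ = 38.39 kN.
σ_{titanium alloy} = P/A₁ = 38390/2050 = 18.73 MPa, compressive.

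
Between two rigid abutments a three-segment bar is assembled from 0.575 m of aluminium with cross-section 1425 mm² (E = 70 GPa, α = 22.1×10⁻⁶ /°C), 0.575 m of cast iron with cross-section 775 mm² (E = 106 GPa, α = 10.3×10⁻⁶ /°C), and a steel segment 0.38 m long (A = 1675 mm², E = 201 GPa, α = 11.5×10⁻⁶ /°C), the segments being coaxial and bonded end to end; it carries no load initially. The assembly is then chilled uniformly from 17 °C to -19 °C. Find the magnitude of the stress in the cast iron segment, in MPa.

σ ≈ 76.9 MPa (tensile)

Free thermal contraction of the whole bar: Σ αᵢΔT Lᵢ = 22.1×10⁻⁶×36×575 + 10.3×10⁻⁶×36×575 + 11.5×10⁻⁶×36×380 = 0.828 mm.
The walls prevent any net length change, so an axial force P (same in every segment) develops. Compatibility: P · Σ Lᵢ/(AᵢEᵢ) = δ_free.
The series flexibility is Σ Lᵢ/(AᵢEᵢ) = 575/(1425×70×10³) + 575/(775×106×10³) + 380/(1675×201×10³) = 1.389×10⁻⁵ mm/N.
Hence P = δ_free / Σ(L/AE) = 0.828/1.389×10⁻⁵ = 59.6 kN (tensile).
σ_{cast iron} = P / A = 59600 / 775 = 76.9 MPa.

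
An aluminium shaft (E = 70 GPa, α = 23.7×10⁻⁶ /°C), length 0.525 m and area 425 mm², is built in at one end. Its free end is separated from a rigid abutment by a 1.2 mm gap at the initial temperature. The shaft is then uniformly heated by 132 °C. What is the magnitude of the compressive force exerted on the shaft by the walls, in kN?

P ≈ 25.1 kN

If the wall were absent the shaft would grow by αΔT L = 23.7×10⁻⁶ × 132 × 525 = 1.642 mm.
This exceeds the 1.2 mm gap, so the wall pushes back. The portion of expansion that must be recovered elastically is δ_free − gap = 1.642 − 1.2 = 0.4424 mm.
So σ = E(δ_free − g)/L = 70×10³ × 0.4424/525 = 58.99 MPa.
P = σA = 58.99 × 425 = 25.07 kN.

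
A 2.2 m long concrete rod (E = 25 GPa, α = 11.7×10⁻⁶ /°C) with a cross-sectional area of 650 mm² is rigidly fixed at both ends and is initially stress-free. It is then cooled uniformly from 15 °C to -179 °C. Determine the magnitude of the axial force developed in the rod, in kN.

P ≈ 36.9 kN (tensile)

Full restraint means ε = 0, so the stress is σ = EαΔT = 25×10³ × 11.7×10⁻⁶ × 194 = 56.74 MPa.
Then P = σA = 56.74 × 650 mm² = 36.88 kN, tensile.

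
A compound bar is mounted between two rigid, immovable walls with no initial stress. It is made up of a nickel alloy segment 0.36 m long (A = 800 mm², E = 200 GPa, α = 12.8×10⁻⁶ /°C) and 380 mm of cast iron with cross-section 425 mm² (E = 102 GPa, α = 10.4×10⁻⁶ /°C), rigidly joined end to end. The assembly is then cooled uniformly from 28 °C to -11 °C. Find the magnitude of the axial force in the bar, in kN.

If the supports were absent, the total length change would be Σ αᵢΔT Lᵢ = 12.8×10⁻⁶×39×360 + 10.4×10⁻⁶×39×380 = 0.3338 mm.
The walls prevent any net length change, so an axial force P (same in every segment) develops. Compatibility: P · Σ Lᵢ/(AᵢEᵢ) = δ_free.
Σ Lᵢ/(AᵢEᵢ) = 360/(800×200×10³) + 380/(425×102×10³) = 1.102×10⁻⁵ mm/N.
P = 0.3338 / 1.102×10⁻⁵ = 30310 N = 30.31 kN, tensile.

P ≈ 30.3 kN (tensile)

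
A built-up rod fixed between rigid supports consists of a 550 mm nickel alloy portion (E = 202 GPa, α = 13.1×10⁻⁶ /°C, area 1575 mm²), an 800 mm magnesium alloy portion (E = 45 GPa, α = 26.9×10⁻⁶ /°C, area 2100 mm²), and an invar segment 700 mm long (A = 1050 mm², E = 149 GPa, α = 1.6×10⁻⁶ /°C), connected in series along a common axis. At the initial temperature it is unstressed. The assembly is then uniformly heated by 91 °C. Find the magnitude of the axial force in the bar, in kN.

P ≈ 185 kN (compressive)

If the supports were absent, the total length change would be Σ αᵢΔT Lᵢ = 13.1×10⁻⁶×91×550 + 26.9×10⁻⁶×91×800 + 1.6×10⁻⁶×91×700 = 2.716 mm.
Since the ends are fixed, an axial force P builds up, equal in every segment, with P · Σ Lᵢ/(AᵢEᵢ) = δ_free.
Σ Lᵢ/(AᵢEᵢ) = 550/(1575×202×10³) + 800/(2100×45×10³) + 700/(1050×149×10³) = 1.467×10⁻⁵ mm/N.
Hence P = δ_free / Σ(L/AE) = 2.716/1.467×10⁻⁵ = 185.1 kN (compressive).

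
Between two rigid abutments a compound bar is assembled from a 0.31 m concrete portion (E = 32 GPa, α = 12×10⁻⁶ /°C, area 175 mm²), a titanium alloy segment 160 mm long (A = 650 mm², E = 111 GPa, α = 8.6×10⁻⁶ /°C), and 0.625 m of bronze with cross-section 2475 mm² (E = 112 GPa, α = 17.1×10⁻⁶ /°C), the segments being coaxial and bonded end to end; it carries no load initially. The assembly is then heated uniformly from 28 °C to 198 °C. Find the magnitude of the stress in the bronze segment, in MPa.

With the walls removed the bar would change length by δ_free = Σ αᵢΔT Lᵢ = 12×10⁻⁶×170×310 + 8.6×10⁻⁶×170×160 + 17.1×10⁻⁶×170×625 = 2.683 mm.
The walls prevent any net length change, so an axial force P (same in every segment) develops. Compatibility: P · Σ Lᵢ/(AᵢEᵢ) = δ_free.
The series flexibility is Σ Lᵢ/(AᵢEᵢ) = 310/(175×32×10³) + 160/(650×111×10³) + 625/(2475×112×10³) = 5.983×10⁻⁵ mm/N.
Hence P = δ_free / Σ(L/AE) = 2.683/5.983×10⁻⁵ = 44.85 kN (compressive).
σ_{bronze} = P / A = 44850 / 2475 = 18.12 MPa.

σ ≈ 18.1 MPa (compressive)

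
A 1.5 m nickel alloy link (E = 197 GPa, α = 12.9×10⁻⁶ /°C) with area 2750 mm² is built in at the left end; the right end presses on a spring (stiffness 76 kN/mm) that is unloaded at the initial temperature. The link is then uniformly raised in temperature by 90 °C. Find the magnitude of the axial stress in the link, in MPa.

σ ≈ 39.8 MPa (compressive)

Free thermal expansion: δ_free = αΔT L = 12.9×10⁻⁶ × 90 × 1500 = 1.741 mm.
Let P be the compressive force at the spring. The link shortens elastically by PL/(AE) and the spring compresses by P/k; together these equal δ_free.
P [ L/(AE) + 1/k ] = δ_free → P [ 1500/(2750×197×10³) + 1/(76×10³) ] = 1.741.
P = 1.741 / 1.593×10⁻⁵ = 109300 N.
σ = P/A = 109300/2750 = 39.76 MPa.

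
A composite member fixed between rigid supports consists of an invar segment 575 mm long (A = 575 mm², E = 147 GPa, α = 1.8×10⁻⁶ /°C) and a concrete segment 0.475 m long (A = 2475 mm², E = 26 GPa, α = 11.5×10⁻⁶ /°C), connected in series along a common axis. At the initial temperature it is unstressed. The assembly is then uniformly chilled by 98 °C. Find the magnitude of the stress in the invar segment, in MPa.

σ ≈ 78.1 MPa (tensile)

With the walls removed the bar would change length by δ_free = Σ αᵢΔT Lᵢ = 1.8×10⁻⁶×98×575 + 11.5×10⁻⁶×98×475 = 0.6368 mm.
Since the ends are fixed, an axial force P builds up, equal in every segment, with P · Σ Lᵢ/(AᵢEᵢ) = δ_free.
Σ Lᵢ/(AᵢEᵢ) = 575/(575×147×10³) + 475/(2475×26×10³) = 1.418×10⁻⁵ mm/N.
So P = 0.6368 / 1.418×10⁻⁵ = 44.89 kN, tensile.
σ_{invar} = P / A = 44890 / 575 = 78.07 MPa.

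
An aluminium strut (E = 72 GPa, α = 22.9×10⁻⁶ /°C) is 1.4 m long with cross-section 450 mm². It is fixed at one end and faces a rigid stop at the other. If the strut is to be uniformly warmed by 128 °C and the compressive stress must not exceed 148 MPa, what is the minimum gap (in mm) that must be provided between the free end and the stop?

With no wall the strut would lengthen by αΔT L = 22.9×10⁻⁶ × 128 × 1400 = 4.104 mm.
At the allowable stress the elastic shortening the wall may impose is σL/E = 148 × 1400 / (72×10³) = 2.878 mm.
The gap must absorb the remainder: g_min = 4.104 − 2.878 = 1.226 mm.

g ≈ 1.23 mm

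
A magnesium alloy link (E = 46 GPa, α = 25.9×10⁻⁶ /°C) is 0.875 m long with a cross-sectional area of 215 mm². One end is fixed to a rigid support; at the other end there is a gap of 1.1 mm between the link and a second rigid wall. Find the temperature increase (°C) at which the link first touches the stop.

ΔT ≈ 48.5 °C

The gap closes when αΔT L = 1.1 mm, since the link is still unstressed at that instant.
ΔT = 1.1 / (25.9×10⁻⁶ × 875) = 48.54 °C.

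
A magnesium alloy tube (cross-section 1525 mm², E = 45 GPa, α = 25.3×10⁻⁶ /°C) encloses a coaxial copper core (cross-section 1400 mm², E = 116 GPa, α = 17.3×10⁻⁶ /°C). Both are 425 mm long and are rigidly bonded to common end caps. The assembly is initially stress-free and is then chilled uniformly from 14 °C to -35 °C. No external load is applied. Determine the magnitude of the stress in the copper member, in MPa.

σ ≈ 13.5 MPa (compressive)

Both members must finish at the same length. With the larger α, the magnesium alloy tends to over-contract; the plates restrain it, putting the magnesium alloy in tension and the copper in compression. With no external load the two internal forces are equal and opposite, magnitude P.
Compatibility of the two members (thermal + elastic change equal): (α₁ − α₂)ΔT = P·[1/(A₁E₁) + 1/(A₂E₂)].
|α₁ − α₂|·ΔT = 8×10⁻⁶ × 49 = 0.000392.
1/(A₁E₁) + 1/(A₂E₂) = 1/(1525×45×10³) + 1/(1400×116×10³) = 2.073×10⁻⁸ N⁻¹.
P = 0.000392 / 2.073×10⁻⁸ = 18910 N = 18.91 kN.
σ_{copper} = P/A₂ = 18910/1400 = 13.51 MPa, compressive.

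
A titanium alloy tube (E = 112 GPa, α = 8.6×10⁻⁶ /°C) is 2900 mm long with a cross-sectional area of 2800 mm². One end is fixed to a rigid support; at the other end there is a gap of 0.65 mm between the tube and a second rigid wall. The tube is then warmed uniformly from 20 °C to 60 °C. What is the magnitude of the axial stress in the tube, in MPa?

σ ≈ 13.4 MPa (compressive)

If the wall were absent the tube would grow by αΔT L = 8.6×10⁻⁶ × 40 × 2900 = 0.9976 mm.
This exceeds the 0.65 mm gap, so the wall pushes back. The portion of expansion that must be recovered elastically is δ_free − gap = 0.9976 − 0.65 = 0.3476 mm.
That suppressed elongation corresponds to σ = E·Δ/L = 112×10³ × 0.3476/2900 = 13.42 MPa.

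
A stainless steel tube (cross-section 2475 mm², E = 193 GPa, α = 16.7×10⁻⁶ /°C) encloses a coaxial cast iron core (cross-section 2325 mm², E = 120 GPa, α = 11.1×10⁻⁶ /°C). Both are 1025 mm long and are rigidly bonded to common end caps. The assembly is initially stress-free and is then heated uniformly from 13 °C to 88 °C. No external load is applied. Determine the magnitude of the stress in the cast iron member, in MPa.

σ ≈ 31.8 MPa (tensile)

Equilibrium of a rigid end plate with no external load gives equal and opposite internal forces ±P in the two members. Since α_{stainless steel} > α_{cast iron}, heating drives the stainless steel into compression and the cast iron into tension.
Equating the net (thermal + elastic) strains gives |α₁ − α₂|·ΔT = P·[1/(A₁E₁) + 1/(A₂E₂)].
|α₁ − α₂|·ΔT = 5.6×10⁻⁶ × 75 = 0.00042.
1/(A₁E₁) + 1/(A₂E₂) = 1/(2475×193×10³) + 1/(2325×120×10³) = 5.678×10⁻⁹ N⁻¹.
So P = 0.00042 / 5.678×10⁻⁹ = 73.97 kN.
σ_{cast iron} = P/A₂ = 73970/2325 = 31.82 MPa, tensile.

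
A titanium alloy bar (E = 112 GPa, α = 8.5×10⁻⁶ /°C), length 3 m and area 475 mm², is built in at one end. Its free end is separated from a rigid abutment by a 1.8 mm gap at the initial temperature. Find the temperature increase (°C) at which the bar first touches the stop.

Contact occurs when the free expansion equals the gap: αΔT L = 1.8 mm.
So ΔT = g/(αL) = 1.8/(8.5×10⁻⁶ × 3000) = 70.59 °C.

ΔT ≈ 70.6 °C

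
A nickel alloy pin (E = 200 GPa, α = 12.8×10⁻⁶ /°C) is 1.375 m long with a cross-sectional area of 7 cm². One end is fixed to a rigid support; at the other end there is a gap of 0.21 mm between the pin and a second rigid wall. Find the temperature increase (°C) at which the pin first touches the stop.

ΔT ≈ 11.9 °C

Contact occurs when the free expansion equals the gap: αΔT L = 0.21 mm.
So ΔT = g/(αL) = 0.21/(12.8×10⁻⁶ × 1375) = 11.93 °C.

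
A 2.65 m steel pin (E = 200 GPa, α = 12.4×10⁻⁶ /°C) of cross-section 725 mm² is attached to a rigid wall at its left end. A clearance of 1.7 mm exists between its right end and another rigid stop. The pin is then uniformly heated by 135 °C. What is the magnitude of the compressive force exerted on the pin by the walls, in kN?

P ≈ 150 kN

Free thermal elongation = αΔT L = 12.4×10⁻⁶ × 135 × 2650 = 4.436 mm.
The gap closes (δ_free > 1.7 mm) and the wall then resists a further 4.436 − 1.7 = 2.736 mm of expansion.
Compatibility: PL/(AE) = 2.736 mm, so σ = P/A = E × (2.736/2650) = 206.5 MPa.
Force on the wall = σA = 206.5 × 725 mm² = 149.7 kN.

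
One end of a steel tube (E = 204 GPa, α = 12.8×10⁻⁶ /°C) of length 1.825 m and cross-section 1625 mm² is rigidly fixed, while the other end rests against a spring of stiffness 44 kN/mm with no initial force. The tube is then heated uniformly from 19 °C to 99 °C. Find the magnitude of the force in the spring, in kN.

P ≈ 66.2 kN

If the spring were absent the tube would lengthen by αΔT L = 12.8×10⁻⁶ × 80 × 1825 = 1.869 mm.
Let P be the compressive force at the spring. The tube shortens elastically by PL/(AE) and the spring compresses by P/k; together these equal δ_free.
So P = δ_free / [L/(AE) + 1/k] = 1.869 / [ 1825/(1625×204×10³) + 1/(44×10³) ].
P = 1.869 / 2.823×10⁻⁵ = 66190 N.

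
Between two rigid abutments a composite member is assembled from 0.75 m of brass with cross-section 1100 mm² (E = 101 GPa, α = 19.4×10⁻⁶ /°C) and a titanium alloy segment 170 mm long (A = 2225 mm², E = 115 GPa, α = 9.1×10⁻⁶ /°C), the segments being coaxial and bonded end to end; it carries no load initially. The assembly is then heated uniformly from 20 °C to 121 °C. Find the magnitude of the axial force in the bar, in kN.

With the walls removed the bar would change length by δ_free = Σ αᵢΔT Lᵢ = 19.4×10⁻⁶×101×750 + 9.1×10⁻⁶×101×170 = 1.626 mm.
The rigid supports impose zero overall length change; the single axial force P common to all segments must satisfy P Σ Lᵢ/(AᵢEᵢ) = δ_free.
The series flexibility is Σ Lᵢ/(AᵢEᵢ) = 750/(1100×101×10³) + 170/(2225×115×10³) = 7.415×10⁻⁶ mm/N.
P = 1.626 / 7.415×10⁻⁶ = 219300 N = 219.3 kN, compressive.

P ≈ 219 kN (compressive)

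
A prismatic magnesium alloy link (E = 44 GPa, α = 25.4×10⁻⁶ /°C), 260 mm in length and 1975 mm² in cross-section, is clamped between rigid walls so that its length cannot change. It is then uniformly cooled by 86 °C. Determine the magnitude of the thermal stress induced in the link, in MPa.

σ ≈ 96.1 MPa (tensile)

Because both ends are immovable the net strain is zero, and the suppressed thermal strain is αΔT = 25.4×10⁻⁶ × 86 = 2184.4×10⁻⁶.
σ = EαΔT = 44×10³ × 25.4×10⁻⁶ × 86 = 96.11 MPa (tensile; the link is trying to contract).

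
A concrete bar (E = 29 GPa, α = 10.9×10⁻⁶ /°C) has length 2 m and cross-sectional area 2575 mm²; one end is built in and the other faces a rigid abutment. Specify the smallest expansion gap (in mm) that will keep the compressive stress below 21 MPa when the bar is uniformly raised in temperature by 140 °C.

g ≈ 1.6 mm

Free expansion if unrestrained: δ_free = αΔT L = 10.9×10⁻⁶ × 140 × 2000 = 3.052 mm.
At the allowable stress the elastic shortening the wall may impose is σL/E = 21 × 2000 / (29×10³) = 1.448 mm.
So the gap has to take up the difference, g_min = δ_free − σL/E = 3.052 − 1.448 = 1.604 mm.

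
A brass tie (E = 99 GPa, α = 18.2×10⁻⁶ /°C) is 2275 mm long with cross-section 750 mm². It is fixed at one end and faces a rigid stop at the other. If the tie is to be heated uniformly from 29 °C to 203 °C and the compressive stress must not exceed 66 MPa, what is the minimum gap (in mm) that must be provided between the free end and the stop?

With no wall the tie would lengthen by αΔT L = 18.2×10⁻⁶ × 174 × 2275 = 7.204 mm.
At the allowable stress the elastic shortening the wall may impose is σL/E = 66 × 2275 / (99×10³) = 1.517 mm.
So the gap has to take up the difference, g_min = δ_free − σL/E = 7.204 − 1.517 = 5.688 mm.

g ≈ 5.69 mm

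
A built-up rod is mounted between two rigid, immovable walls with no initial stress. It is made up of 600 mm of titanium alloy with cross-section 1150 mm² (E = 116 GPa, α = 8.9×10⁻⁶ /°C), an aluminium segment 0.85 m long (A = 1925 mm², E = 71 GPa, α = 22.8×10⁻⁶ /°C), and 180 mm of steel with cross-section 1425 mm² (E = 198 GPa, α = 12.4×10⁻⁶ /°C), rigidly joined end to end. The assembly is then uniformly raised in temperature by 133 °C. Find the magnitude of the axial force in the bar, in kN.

Free thermal expansion of the whole bar: Σ αᵢΔT Lᵢ = 8.9×10⁻⁶×133×600 + 22.8×10⁻⁶×133×850 + 12.4×10⁻⁶×133×180 = 3.585 mm.
Since the ends are fixed, an axial force P builds up, equal in every segment, with P · Σ Lᵢ/(AᵢEᵢ) = δ_free.
The series flexibility is Σ Lᵢ/(AᵢEᵢ) = 600/(1150×116×10³) + 850/(1925×71×10³) + 180/(1425×198×10³) = 1.135×10⁻⁵ mm/N.
Hence P = δ_free / Σ(L/AE) = 3.585/1.135×10⁻⁵ = 315.7 kN (compressive).

P ≈ 316 kN (compressive)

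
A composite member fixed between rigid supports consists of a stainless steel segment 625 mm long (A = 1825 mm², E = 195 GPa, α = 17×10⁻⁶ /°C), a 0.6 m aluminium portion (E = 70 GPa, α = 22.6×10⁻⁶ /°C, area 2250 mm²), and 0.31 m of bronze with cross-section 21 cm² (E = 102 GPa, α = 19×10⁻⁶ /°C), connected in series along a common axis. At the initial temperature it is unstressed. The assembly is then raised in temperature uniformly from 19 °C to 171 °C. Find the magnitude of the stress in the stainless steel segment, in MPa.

σ ≈ 357 MPa (compressive)

With the walls removed the bar would change length by δ_free = Σ αᵢΔT Lᵢ = 17×10⁻⁶×152×625 + 22.6×10⁻⁶×152×600 + 19×10⁻⁶×152×310 = 4.571 mm.
Since the ends are fixed, an axial force P builds up, equal in every segment, with P · Σ Lᵢ/(AᵢEᵢ) = δ_free.
Σ Lᵢ/(AᵢEᵢ) = 625/(1825×195×10³) + 600/(2250×70×10³) + 310/(2100×102×10³) = 7.013×10⁻⁶ mm/N.
P = 4.571 / 7.013×10⁻⁶ = 651800 N = 651.8 kN, compressive.
σ_{stainless steel} = P / A = 651800 / 1825 = 357.2 MPa.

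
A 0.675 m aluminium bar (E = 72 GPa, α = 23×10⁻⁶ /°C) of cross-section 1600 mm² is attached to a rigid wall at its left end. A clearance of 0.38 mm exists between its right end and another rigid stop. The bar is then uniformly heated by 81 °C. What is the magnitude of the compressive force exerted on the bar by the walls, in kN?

P ≈ 150 kN

Unrestrained expansion: δ_free = αΔT L = 23×10⁻⁶ × 81 × 675 = 1.258 mm.
The gap closes (δ_free > 0.38 mm) and the wall then resists a further 1.258 − 0.38 = 0.8775 mm of expansion.
Compatibility: PL/(AE) = 0.8775 mm, so σ = P/A = E × (0.8775/675) = 93.6 MPa.
P = σA = 93.6 × 1600 = 149.8 kN.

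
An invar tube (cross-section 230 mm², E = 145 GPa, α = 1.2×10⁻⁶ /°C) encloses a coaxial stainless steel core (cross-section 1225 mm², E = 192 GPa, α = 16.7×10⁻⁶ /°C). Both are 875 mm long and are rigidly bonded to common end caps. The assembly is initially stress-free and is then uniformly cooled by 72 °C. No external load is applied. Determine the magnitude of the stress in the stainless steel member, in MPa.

Both members must finish at the same length. With the larger α, the stainless steel tends to over-contract; the plates restrain it, putting the stainless steel in tension and the invar in compression. With no external load the two internal forces are equal and opposite, magnitude P.
Equating the net (thermal + elastic) strains gives |α₁ − α₂|·ΔT = P·[1/(A₁E₁) + 1/(A₂E₂)].
|α₁ − α₂|·ΔT = 15.5×10⁻⁶ × 72 = 0.001116.
1/(A₁E₁) + 1/(A₂E₂) = 1/(230×145×10³) + 1/(1225×192×10³) = 3.424×10⁻⁸ N⁻¹.
So P = 0.001116 / 3.424×10⁻⁸ = 32.6 kN.
σ_{stainless steel} = P/A₂ = 32600/1225 = 26.61 MPa, tensile.

σ ≈ 26.6 MPa (tensile)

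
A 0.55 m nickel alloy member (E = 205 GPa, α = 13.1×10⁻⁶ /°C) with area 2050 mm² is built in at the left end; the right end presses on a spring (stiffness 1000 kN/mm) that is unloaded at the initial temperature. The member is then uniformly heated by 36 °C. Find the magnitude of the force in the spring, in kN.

P ≈ 112 kN

Free thermal expansion: δ_free = αΔT L = 13.1×10⁻⁶ × 36 × 550 = 0.2594 mm.
With a force P in the spring, the elastic change of the member is PL/(AE) and that of the spring is P/k; compatibility requires their sum to equal δ_free.
So P = δ_free / [L/(AE) + 1/k] = 0.2594 / [ 550/(2050×205×10³) + 1/(1000×10³) ].
P = 0.2594 / 2.309×10⁻⁶ = 112300 N.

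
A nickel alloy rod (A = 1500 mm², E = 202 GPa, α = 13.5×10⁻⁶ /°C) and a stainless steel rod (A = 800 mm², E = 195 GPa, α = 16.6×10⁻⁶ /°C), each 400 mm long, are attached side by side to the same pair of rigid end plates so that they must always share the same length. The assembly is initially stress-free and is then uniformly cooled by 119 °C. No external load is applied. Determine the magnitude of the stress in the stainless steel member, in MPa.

Both members must finish at the same length. With the larger α, the stainless steel tends to over-contract; the plates restrain it, putting the stainless steel in tension and the nickel alloy in compression. With no external load the two internal forces are equal and opposite, magnitude P.
Equating the net (thermal + elastic) strains gives |α₁ − α₂|·ΔT = P·[1/(A₁E₁) + 1/(A₂E₂)].
|α₁ − α₂|·ΔT = 3.1×10⁻⁶ × 119 = 0.0003689.
1/(A₁E₁) + 1/(A₂E₂) = 1/(1500×202×10³) + 1/(800×195×10³) = 9.711×10⁻⁹ N⁻¹.
So P = 0.0003689 / 9.711×10⁻⁹ = 37.99 kN.
σ_{stainless steel} = P/A₂ = 37990/800 = 47.49 MPa, tensile.

σ ≈ 47.5 MPa (tensile)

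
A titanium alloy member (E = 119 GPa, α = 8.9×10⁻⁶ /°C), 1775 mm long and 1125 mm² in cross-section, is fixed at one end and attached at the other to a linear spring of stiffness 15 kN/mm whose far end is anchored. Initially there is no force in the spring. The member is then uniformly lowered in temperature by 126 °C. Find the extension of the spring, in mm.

δ ≈ 1.66 mm

The unrestrained thermal change is αΔT L = 8.9×10⁻⁶ × 126 × 1775 = 1.99 mm.
With a force P in the spring, the elastic change of the member is PL/(AE) and that of the spring is P/k; compatibility requires their sum to equal δ_free.
P [ L/(AE) + 1/k ] = δ_free → P [ 1775/(1125×119×10³) + 1/(15×10³) ] = 1.99.
P = 1.99 / 7.993×10⁻⁵ = 24900 N.
Spring extension = P/k = 24900/(15×10³) = 1.66 mm.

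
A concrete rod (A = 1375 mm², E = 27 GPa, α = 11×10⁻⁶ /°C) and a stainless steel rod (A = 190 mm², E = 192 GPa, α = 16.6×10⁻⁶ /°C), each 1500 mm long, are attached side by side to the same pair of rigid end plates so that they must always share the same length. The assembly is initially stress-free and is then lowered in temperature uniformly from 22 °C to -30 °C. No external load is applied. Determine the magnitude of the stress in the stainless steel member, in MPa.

Both members must finish at the same length. With the larger α, the stainless steel tends to over-contract; the plates restrain it, putting the stainless steel in tension and the concrete in compression. With no external load the two internal forces are equal and opposite, magnitude P.
Equating the net (thermal + elastic) strains gives |α₁ − α₂|·ΔT = P·[1/(A₁E₁) + 1/(A₂E₂)].
|α₁ − α₂|·ΔT = 5.6×10⁻⁶ × 52 = 0.0002912.
1/(A₁E₁) + 1/(A₂E₂) = 1/(1375×27×10³) + 1/(190×192×10³) = 5.435×10⁻⁸ N⁻¹.
P = 0.0002912 / 5.435×10⁻⁸ = 5358 N = 5.358 kN.
σ_{stainless steel} = P/A₂ = 5358/190 = 28.2 MPa, tensile.

σ ≈ 28.2 MPa (tensile)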